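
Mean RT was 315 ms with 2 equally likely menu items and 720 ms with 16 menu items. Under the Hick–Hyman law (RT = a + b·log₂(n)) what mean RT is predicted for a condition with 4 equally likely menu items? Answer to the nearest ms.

450 ms

Solve the two-equation system in a and b:
  b = (720 − 315) / (log₂ 16 − log₂ 2) = 405 / (4 − 1) = 135 ms/bit
  a = 315 − 135 × 1 = 180 ms
Then RT(4) = 180 + 135 × log₂ 4 = 180 + 135 × 2 ≈ 450.000 ms.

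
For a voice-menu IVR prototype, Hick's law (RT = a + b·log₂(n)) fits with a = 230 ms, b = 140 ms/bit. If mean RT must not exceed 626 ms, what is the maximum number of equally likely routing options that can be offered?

7

140·log₂ n ≤ 626 − 230 = 396, giving log₂ n ≤ 2.8286 and n ≤ 7.104. The largest whole number is 7.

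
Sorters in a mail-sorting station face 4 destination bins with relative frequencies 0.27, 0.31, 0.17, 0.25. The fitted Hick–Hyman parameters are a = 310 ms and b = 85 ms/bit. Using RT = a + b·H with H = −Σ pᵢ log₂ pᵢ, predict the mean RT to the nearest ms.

H = 0.27·log₂(1/0.27) + 0.31·log₂(1/0.31) + 0.17·log₂(1/0.17) + 0.25·log₂(1/0.25) = 1.9684 bits.
RT = 310 + 85 × 1.9684 = 477.31 ms.

477 ms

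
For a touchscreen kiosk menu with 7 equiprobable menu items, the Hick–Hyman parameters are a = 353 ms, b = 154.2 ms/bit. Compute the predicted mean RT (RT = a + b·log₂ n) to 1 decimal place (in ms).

785.9 ms

log₂(7) = 2.8074 bits, so RT = 353 + 154.2 × 2.8074 ≈ 785.894 ms.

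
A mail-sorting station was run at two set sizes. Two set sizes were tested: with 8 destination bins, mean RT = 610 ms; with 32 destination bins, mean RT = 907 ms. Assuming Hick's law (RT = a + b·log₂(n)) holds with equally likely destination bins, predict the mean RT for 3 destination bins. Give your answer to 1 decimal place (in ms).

399.9 ms

Fit slope and intercept:
  b = (907 − 610) / (log₂ 32 − log₂ 8) = 297 / (5 − 3) = 148.500 ms/bit
  a = 610 − 148.500 × 3 = 164.500 ms
Then RT(3) = 164.500 + 148.500 × log₂ 3 = 164.500 + 148.500 × 1.5850 ≈ 399.867 ms.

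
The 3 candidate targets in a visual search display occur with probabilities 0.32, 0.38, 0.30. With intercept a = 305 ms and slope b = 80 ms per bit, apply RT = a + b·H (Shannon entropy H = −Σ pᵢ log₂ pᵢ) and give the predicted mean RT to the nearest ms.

H = 0.32·log₂(1/0.32) + 0.38·log₂(1/0.38) + 0.30·log₂(1/0.30) = 1.5776 bits.
RT = 305 + 80 × 1.5776 = 431.21 ms.

431 ms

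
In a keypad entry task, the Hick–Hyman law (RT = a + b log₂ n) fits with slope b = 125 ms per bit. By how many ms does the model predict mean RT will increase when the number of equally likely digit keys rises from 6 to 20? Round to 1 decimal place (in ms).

ΔRT = (a + b log₂ n₂) − (a + b log₂ n₁) = b·(log₂ n₂ − log₂ n₁).
log₂(20) − log₂(6) = 4.3219 − 2.5850 = 1.7370.
ΔRT = 125 × 1.7370 = 217.121 ms.

217.1 ms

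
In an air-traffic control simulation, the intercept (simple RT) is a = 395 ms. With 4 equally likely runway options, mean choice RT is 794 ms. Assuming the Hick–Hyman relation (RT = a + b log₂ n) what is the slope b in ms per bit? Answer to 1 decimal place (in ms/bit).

199.5 ms/bit

b = (794 − 395) / log₂(4) = 399 / 2 = 199.500 ms/bit.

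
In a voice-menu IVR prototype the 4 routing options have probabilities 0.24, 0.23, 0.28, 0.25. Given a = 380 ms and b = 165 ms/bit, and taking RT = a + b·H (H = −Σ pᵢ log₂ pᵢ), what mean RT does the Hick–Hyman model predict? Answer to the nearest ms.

709 ms

Entropy contributions −pᵢ log₂ pᵢ: 0.4941, 0.4877, 0.5142, 0.5000; sum H = 1.9960 bits.
RT = a + bH = 380 + 165·1.9960 = 709.34 ms.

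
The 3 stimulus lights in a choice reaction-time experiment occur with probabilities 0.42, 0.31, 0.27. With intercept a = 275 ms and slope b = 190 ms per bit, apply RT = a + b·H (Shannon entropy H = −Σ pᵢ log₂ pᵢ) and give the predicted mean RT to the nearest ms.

571 ms

Entropy contributions −pᵢ log₂ pᵢ: 0.5256, 0.5238, 0.5100; sum H = 1.5595 bits.
RT = a + bH = 275 + 190·1.5595 = 571.30 ms.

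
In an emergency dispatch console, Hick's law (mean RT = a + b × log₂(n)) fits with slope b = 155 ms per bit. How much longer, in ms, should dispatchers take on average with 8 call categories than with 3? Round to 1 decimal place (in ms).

The intercept a cancels: ΔRT = b·(log₂ n₂ − log₂ n₁) = b·log₂(n₂/n₁).
log₂(8) − log₂(3) = 3 − 1.5850 = 1.4150.
ΔRT = 155 × 1.4150 = 219.331 ms.

219.3 ms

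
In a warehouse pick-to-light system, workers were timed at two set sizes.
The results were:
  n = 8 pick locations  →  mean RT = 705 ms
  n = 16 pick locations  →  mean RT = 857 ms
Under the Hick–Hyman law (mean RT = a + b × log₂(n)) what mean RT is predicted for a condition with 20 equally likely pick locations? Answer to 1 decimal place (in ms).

Solve the two-equation system in a and b:
  b = (857 − 705) / (log₂ 16 − log₂ 8) = 152 / (4 − 3) = 152.000 ms/bit
  a = 705 − 152.000 × 3 = 249.000 ms
Then RT(20) = 249.000 + 152.000 × log₂ 20 = 249.000 + 152.000 × 4.3219 ≈ 905.933 ms.

905.9 ms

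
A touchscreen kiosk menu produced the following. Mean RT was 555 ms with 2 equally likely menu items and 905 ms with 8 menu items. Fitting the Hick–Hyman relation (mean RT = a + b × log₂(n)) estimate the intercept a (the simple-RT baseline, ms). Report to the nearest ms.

b = (RT₂ − RT₁)/(log₂ n₂ − log₂ n₁) = (905 − 555)/(3 − 1) = 175 ms/bit.
Intercept: a = 555 − 175·log₂(2) = 380.000 ms.

380 ms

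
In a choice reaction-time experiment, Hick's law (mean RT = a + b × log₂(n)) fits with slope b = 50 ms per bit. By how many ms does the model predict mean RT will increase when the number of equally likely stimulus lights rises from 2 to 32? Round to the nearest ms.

The intercept a cancels: ΔRT = b·(log₂ n₂ − log₂ n₁) = b·log₂(n₂/n₁).
log₂(32) − log₂(2) = log₂(32/2) = log₂(16) = 4.
ΔRT = 50 × 4.0000 = 200.000 ms.

200 ms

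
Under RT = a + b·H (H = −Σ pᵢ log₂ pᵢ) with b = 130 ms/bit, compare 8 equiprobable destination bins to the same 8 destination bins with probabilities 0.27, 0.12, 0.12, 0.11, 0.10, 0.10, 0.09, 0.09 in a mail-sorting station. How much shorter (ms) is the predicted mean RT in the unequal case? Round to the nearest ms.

15 ms

Equiprobable entropy H₀ = log₂ 8 = 3.0000 bits.
Skewed entropy H = −Σ pᵢ log₂ pᵢ = 2.8841 bits.
ΔRT = b·(H₀ − H) = 130 × 0.1159 = 15.06 ms.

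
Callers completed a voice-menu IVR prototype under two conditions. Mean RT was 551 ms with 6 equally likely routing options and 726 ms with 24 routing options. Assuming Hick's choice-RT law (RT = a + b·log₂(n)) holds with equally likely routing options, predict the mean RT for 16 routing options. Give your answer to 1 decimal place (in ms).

RT is linear in log₂ n, so two points fix the line:
  b = (726 − 551) / (log₂ 24 − log₂ 6) = 175 / (4.5850 − 2.5850) = 87.500 ms/bit
  a = 551 − 87.500 × 2.5850 = 324.816 ms
Then RT(16) = 324.816 + 87.500 × log₂ 16 = 324.816 + 87.500 × 4 ≈ 674.816 ms.

674.8 ms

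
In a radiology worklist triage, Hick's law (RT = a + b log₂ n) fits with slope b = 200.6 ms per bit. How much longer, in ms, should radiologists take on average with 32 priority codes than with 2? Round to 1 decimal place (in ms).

802.4 ms

The intercept a cancels: ΔRT = b·(log₂ n₂ − log₂ n₁) = b·log₂(n₂/n₁).
log₂(32) − log₂(2) = log₂(32/2) = log₂(16) = 4.
ΔRT = 200.6 × 4.0000 = 802.400 ms.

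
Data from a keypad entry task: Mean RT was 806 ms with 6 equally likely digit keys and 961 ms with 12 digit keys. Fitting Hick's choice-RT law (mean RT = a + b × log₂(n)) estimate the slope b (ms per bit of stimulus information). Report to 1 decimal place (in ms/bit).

The slope on a log₂ axis is (961 − 806) / (3.5850 − 2.5850) = 155.000 ms/bit.

155.0 ms/bit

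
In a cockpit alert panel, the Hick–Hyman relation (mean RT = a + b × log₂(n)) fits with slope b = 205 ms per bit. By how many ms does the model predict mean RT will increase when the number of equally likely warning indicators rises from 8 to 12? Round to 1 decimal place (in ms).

119.9 ms

The intercept a cancels: ΔRT = b·(log₂ n₂ − log₂ n₁) = b·log₂(n₂/n₁).
log₂(12) − log₂(8) = 3.5850 − 3 = 0.5850.
ΔRT = 205 × 0.5850 = 119.917 ms.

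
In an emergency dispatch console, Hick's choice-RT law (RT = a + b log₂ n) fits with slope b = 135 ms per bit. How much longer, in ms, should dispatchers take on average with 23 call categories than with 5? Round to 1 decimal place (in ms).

Only the slope matters, since a is common to both: ΔRT = b·log₂(n₂/n₁).
log₂(23) − log₂(5) = 4.5236 − 2.3219 = 2.2016.
ΔRT = 135 × 2.2016 = 297.221 ms.

297.2 ms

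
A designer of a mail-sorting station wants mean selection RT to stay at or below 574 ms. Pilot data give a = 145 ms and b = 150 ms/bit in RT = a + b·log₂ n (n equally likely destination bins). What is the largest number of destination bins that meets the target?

150·log₂ n ≤ 574 − 145 = 429, giving log₂ n ≤ 2.8600 and n ≤ 7.260. The largest whole number is 7.

7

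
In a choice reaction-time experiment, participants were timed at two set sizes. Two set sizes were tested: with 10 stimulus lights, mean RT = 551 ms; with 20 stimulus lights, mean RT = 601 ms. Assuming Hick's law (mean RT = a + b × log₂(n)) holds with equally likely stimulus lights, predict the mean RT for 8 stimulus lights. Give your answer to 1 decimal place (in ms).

534.9 ms

Fit slope and intercept:
  b = (601 − 551) / (log₂ 20 − log₂ 10) = 50 / (4.3219 − 3.3219) = 50.000 ms/bit
  a = 551 − 50.000 × 3.3219 = 384.904 ms
Then RT(8) = 384.904 + 50.000 × log₂ 8 = 384.904 + 50.000 × 3 ≈ 534.904 ms.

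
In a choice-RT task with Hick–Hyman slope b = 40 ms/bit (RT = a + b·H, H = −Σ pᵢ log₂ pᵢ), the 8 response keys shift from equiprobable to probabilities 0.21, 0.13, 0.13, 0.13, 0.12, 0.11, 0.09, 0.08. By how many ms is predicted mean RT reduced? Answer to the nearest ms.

2 ms

The RT saving is b·ΔH. Equiprobable H₀ = log₂(8) = 3.0000 bits; with the given probabilities H = 2.9423 bits.
b·(H₀ − H) = 40 × (3.0000 − 2.9423) = 2.31 ms.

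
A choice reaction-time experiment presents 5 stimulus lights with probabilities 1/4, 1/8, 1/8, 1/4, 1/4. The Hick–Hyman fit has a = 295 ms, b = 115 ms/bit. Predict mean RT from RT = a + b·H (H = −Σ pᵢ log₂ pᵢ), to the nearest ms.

Each term −pᵢ log₂ pᵢ: 0.25·2 + 0.125·3 + 0.125·3 + 0.25·2 + 0.25·2; summed, H = 2.250 bits.
Mean RT = a + bH = 295 + 115·2.250 = 553.75 ms.

554 ms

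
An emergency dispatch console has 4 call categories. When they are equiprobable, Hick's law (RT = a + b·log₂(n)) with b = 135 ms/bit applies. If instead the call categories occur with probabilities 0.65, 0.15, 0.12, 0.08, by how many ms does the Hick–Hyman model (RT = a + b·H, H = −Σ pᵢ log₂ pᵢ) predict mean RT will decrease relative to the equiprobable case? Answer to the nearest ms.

71 ms

The RT saving is b·ΔH. Equiprobable H₀ = log₂(4) = 2.0000 bits; with the given probabilities H = 1.4731 bits.
b·(H₀ − H) = 135 × (2.0000 − 1.4731) = 71.13 ms.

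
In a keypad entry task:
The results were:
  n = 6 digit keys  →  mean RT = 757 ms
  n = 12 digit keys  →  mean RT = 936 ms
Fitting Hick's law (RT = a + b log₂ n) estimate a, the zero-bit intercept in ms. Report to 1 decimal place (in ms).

b = (RT₂ − RT₁)/(log₂ n₂ − log₂ n₁) = (936 − 757)/(3.5850 − 2.5850) = 179.000 ms/bit.
a = RT₁ − b·log₂ n₁ = 757 − 179.000 × 2.5850 = 294.292 ms.

294.3 ms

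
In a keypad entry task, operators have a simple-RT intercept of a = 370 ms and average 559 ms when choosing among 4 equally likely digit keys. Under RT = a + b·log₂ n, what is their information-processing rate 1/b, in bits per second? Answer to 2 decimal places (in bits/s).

10.58 bits/s

b = (559 − 370)/log₂ 4 = 189/2 = 94.500 ms per bit = 0.09450 s/bit; the reciprocal is 10.582 bits/s.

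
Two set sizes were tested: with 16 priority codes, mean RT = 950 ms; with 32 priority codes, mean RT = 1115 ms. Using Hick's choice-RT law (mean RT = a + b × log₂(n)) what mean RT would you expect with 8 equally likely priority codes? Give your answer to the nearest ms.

785 ms

RT is linear in log₂ n, so two points fix the line:
  b = (1115 − 950) / (log₂ 32 − log₂ 16) = 165 / (5 − 4) = 165 ms/bit
  a = 950 − 165 × 4 = 290 ms
Then RT(8) = 290 + 165 × log₂ 8 = 290 + 165 × 3 ≈ 785.000 ms.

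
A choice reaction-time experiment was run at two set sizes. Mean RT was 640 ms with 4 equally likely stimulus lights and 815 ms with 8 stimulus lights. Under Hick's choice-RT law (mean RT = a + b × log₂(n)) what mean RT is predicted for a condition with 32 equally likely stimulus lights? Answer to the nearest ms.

RT is linear in log₂ n, so two points fix the line:
  b = (815 − 640) / (log₂ 8 − log₂ 4) = 175 / (3 − 2) = 175 ms/bit
  a = 640 − 175 × 2 = 290 ms
Then RT(32) = 290 + 175 × log₂ 32 = 290 + 175 × 5 ≈ 1165.000 ms.

1165 ms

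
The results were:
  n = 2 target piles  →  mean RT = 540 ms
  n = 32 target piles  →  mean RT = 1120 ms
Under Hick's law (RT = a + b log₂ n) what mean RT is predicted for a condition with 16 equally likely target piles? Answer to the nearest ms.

Solve the two-equation system in a and b:
  b = (1120 − 540) / (log₂ 32 − log₂ 2) = 580 / (5 − 1) = 145 ms/bit
  a = 540 − 145 × 1 = 395 ms
Then RT(16) = 395 + 145 × log₂ 16 = 395 + 145 × 4 ≈ 975.000 ms.

975 ms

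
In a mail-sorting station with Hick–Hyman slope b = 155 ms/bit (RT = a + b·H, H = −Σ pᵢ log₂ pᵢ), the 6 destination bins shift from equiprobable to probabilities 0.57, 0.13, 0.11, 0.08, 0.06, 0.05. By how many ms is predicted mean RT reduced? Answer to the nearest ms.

The RT saving is b·ΔH. Equiprobable H₀ = log₂(6) = 2.5850 bits; with the given probabilities H = 1.9463 bits.
b·(H₀ − H) = 155 × (2.5850 − 1.9463) = 98.99 ms.

99 ms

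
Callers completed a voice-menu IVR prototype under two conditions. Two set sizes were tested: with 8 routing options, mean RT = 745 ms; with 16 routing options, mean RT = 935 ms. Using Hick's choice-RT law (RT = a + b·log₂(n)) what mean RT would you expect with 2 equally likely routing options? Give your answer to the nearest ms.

365 ms

With log₂ n on the abscissa the relation is linear; from the two conditions:
  b = (935 − 745) / (log₂ 16 − log₂ 8) = 190 / (4 − 3) = 190 ms/bit
  a = 745 − 190 × 3 = 175 ms
Then RT(2) = 175 + 190 × log₂ 2 = 175 + 190 × 1 ≈ 365.000 ms.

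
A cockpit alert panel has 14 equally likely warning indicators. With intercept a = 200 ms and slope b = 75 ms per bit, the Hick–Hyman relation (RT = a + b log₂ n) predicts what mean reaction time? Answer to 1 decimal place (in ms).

485.6 ms

log₂(14) = 3.8074 bits, so RT = 200 + 75 × 3.8074 ≈ 485.552 ms.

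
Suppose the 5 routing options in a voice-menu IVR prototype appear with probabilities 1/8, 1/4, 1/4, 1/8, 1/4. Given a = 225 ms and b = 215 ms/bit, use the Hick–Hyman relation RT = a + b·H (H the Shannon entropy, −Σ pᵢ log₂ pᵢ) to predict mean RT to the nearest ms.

Each term −pᵢ log₂ pᵢ: 0.125·3 + 0.25·2 + 0.25·2 + 0.125·3 + 0.25·2; summed, H = 2.250 bits.
Mean RT = a + bH = 225 + 215·2.250 = 708.75 ms.

709 ms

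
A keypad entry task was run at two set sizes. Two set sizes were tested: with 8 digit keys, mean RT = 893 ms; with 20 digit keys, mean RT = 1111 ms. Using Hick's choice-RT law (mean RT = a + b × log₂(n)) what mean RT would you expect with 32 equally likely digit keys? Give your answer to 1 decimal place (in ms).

Solve the two-equation system in a and b:
  b = (1111 − 893) / (log₂ 20 − log₂ 8) = 218 / (4.3219 − 3) = 164.911 ms/bit
  a = 893 − 164.911 × 3 = 398.268 ms
Then RT(32) = 398.268 + 164.911 × log₂ 32 = 398.268 + 164.911 × 5 ≈ 1222.821 ms.

1222.8 ms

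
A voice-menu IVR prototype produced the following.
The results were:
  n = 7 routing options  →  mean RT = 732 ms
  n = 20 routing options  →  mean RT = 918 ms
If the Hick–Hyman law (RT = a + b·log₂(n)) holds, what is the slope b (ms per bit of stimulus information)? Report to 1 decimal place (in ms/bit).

122.8 ms/bit

The slope on a log₂ axis is (918 − 732) / (4.3219 − 2.8074) = 122.807 ms/bit.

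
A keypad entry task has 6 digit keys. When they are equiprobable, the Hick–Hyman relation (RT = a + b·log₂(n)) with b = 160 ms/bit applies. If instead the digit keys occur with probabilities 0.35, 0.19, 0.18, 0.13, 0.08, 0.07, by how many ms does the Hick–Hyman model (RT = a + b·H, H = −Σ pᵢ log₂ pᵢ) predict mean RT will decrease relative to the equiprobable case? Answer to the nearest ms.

The RT saving is b·ΔH. Equiprobable H₀ = log₂(6) = 2.5850 bits; with the given probabilities H = 2.3733 bits.
b·(H₀ − H) = 160 × (2.5850 − 2.3733) = 33.86 ms.

34 ms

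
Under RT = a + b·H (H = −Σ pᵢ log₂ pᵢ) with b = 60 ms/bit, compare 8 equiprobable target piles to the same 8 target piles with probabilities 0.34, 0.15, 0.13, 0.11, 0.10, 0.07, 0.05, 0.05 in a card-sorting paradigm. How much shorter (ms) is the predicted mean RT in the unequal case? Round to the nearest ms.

The RT saving is b·ΔH. Equiprobable H₀ = log₂(8) = 3.0000 bits; with the given probabilities H = 2.7056 bits.
b·(H₀ − H) = 60 × (3.0000 − 2.7056) = 17.66 ms.

18 ms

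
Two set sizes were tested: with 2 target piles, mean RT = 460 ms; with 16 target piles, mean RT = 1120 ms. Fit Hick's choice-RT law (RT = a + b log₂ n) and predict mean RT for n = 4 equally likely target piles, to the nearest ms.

680 ms

RT is linear in log₂ n, so two points fix the line:
  b = (1120 − 460) / (log₂ 16 − log₂ 2) = 660 / (4 − 1) = 220 ms/bit
  a = 460 − 220 × 1 = 240 ms
Then RT(4) = 240 + 220 × log₂ 4 = 240 + 220 × 2 ≈ 680.000 ms.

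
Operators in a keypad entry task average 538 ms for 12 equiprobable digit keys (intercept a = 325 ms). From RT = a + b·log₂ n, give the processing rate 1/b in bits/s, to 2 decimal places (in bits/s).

b = (538 − 325)/log₂ 12 = 213/3.5850 = 59.415 ms per bit = 0.05941 s/bit; the reciprocal is 16.831 bits/s.

16.83 bits/s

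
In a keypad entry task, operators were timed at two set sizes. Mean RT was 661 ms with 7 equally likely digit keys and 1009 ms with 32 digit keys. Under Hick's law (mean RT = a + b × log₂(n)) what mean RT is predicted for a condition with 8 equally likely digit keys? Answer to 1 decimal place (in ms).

691.6 ms

RT is linear in log₂ n, so two points fix the line:
  b = (1009 − 661) / (log₂ 32 − log₂ 7) = 348 / (5 − 2.8074) = 158.712 ms/bit
  a = 661 − 158.712 × 2.8074 = 215.438 ms
Then RT(8) = 215.438 + 158.712 × log₂ 8 = 215.438 + 158.712 × 3 ≈ 691.575 ms.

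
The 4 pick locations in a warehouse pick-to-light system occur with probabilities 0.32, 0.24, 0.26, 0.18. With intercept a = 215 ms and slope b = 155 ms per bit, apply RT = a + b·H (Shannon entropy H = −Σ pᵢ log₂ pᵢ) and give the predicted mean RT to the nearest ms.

Entropy contributions −pᵢ log₂ pᵢ: 0.5260, 0.4941, 0.5053, 0.4453; sum H = 1.9708 bits.
RT = a + bH = 215 + 155·1.9708 = 520.47 ms.

520 ms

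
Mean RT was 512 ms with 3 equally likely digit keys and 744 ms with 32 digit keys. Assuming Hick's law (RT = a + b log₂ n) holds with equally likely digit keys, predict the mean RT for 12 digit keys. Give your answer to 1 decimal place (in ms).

647.9 ms

Solve the two-equation system in a and b:
  b = (744 − 512) / (log₂ 32 − log₂ 3) = 232 / (5 − 1.5850) = 67.935 ms/bit
  a = 512 − 67.935 × 1.5850 = 404.326 ms
Then RT(12) = 404.326 + 67.935 × log₂ 12 = 404.326 + 67.935 × 3.5850 ≈ 647.870 ms.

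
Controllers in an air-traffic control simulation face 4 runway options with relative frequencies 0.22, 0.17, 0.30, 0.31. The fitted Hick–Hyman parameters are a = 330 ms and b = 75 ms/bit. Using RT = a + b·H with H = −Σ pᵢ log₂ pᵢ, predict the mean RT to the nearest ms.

477 ms

H = 0.22·log₂(1/0.22) + 0.17·log₂(1/0.17) + 0.30·log₂(1/0.30) + 0.31·log₂(1/0.31) = 1.9600 bits.
RT = 330 + 75 × 1.9600 = 477.00 ms.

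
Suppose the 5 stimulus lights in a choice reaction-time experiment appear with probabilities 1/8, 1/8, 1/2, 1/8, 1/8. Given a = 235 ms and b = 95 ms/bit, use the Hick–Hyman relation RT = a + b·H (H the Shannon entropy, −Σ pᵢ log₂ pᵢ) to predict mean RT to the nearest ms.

H = −Σ pᵢ log₂ pᵢ = 0.125·3 + 0.125·3 + 0.5·1 + 0.125·3 + 0.125·3 = 2.000 bits.
RT = 235 + 95 × 2.000 = 425.00 ms.

425 ms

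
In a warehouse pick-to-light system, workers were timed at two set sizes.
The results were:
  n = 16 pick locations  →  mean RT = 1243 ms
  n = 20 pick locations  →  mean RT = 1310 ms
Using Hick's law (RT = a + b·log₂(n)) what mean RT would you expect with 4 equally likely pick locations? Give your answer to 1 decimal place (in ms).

Fit slope and intercept:
  b = (1310 − 1243) / (log₂ 20 − log₂ 16) = 67 / (4.3219 − 4) = 208.121 ms/bit
  a = 1243 − 208.121 × 4 = 410.516 ms
Then RT(4) = 410.516 + 208.121 × log₂ 4 = 410.516 + 208.121 × 2 ≈ 826.758 ms.

826.8 ms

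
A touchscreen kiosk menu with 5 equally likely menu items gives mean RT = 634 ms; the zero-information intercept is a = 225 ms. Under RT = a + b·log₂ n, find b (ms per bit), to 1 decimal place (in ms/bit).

176.1 ms/bit

b = (634 − 225) / log₂(5) = 409 / 2.3219 = 176.147 ms/bit.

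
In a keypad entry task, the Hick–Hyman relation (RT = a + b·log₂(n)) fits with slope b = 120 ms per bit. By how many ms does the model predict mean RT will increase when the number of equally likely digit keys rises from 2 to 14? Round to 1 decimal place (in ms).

ΔRT = (a + b log₂ n₂) − (a + b log₂ n₁) = b·(log₂ n₂ − log₂ n₁).
log₂(14) − log₂(2) = 3.8074 − 1 = 2.8074.
ΔRT = 120 × 2.8074 = 336.883 ms.

336.9 ms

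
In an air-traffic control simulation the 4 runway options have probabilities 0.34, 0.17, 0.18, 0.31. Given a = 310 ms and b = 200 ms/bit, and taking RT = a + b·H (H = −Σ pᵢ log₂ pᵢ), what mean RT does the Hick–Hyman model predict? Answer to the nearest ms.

Entropy contributions −pᵢ log₂ pᵢ: 0.5292, 0.4346, 0.4453, 0.5238; sum H = 1.9329 bits.
RT = a + bH = 310 + 200·1.9329 = 696.57 ms.

697 ms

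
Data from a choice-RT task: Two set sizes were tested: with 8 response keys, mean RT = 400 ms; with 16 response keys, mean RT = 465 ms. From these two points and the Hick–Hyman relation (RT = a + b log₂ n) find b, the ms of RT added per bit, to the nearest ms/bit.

65 ms/bit

b = (RT₂ − RT₁)/(log₂ n₂ − log₂ n₁) = (465 − 400)/(4 − 3) = 65 ms/bit.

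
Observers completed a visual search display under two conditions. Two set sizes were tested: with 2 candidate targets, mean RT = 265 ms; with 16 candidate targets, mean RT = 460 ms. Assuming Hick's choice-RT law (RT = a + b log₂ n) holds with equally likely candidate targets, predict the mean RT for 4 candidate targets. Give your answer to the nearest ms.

Solve the two-equation system in a and b:
  b = (460 − 265) / (log₂ 16 − log₂ 2) = 195 / (4 − 1) = 65 ms/bit
  a = 265 − 65 × 1 = 200 ms
Then RT(4) = 200 + 65 × log₂ 4 = 200 + 65 × 2 ≈ 330.000 ms.

330 ms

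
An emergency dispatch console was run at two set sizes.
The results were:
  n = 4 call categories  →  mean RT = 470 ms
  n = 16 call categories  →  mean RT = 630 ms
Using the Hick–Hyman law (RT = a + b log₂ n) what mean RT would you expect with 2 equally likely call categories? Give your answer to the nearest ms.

390 ms

Solve the two-equation system in a and b:
  b = (630 − 470) / (log₂ 16 − log₂ 4) = 160 / (4 − 2) = 80 ms/bit
  a = 470 − 80 × 2 = 310 ms
Then RT(2) = 310 + 80 × log₂ 2 = 310 + 80 × 1 ≈ 390.000 ms.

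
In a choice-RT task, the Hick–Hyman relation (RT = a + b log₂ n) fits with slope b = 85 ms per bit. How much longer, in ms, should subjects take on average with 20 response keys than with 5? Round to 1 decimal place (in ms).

170.0 ms

Only the slope matters, since a is common to both: ΔRT = b·log₂(n₂/n₁).
log₂(20) − log₂(5) = log₂(20/5) = log₂(4) = 2.
ΔRT = 85 × 2.0000 = 170.000 ms.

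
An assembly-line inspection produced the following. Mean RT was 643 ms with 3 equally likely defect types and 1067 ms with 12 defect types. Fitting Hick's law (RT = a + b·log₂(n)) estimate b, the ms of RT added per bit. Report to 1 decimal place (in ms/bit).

212.0 ms/bit

Slope: b = (1067 − 643) / (log₂ 12 − log₂ 3) = 424/2.0000 = 212.000 ms/bit.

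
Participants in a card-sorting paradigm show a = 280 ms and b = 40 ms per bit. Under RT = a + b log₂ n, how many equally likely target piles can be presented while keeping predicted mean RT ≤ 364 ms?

Information budget: (364 − 280)/40 = 2.1000 bits, so n ≤ 2^2.1000 = 4.287 → at most 4.

4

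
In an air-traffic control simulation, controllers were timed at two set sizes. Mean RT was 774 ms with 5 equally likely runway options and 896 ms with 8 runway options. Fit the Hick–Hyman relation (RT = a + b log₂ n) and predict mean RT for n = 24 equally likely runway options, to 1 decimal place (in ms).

1181.2 ms

With log₂ n on the abscissa the relation is linear; from the two conditions:
  b = (896 − 774) / (log₂ 8 − log₂ 5) = 122 / (3 − 2.3219) = 179.922 ms/bit
  a = 774 − 179.922 × 2.3219 = 356.234 ms
Then RT(24) = 356.234 + 179.922 × log₂ 24 = 356.234 + 179.922 × 4.5850 ≈ 1181.169 ms.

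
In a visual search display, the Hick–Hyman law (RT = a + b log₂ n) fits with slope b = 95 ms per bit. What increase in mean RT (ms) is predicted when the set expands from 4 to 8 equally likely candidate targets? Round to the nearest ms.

95 ms

ΔRT = (a + b log₂ n₂) − (a + b log₂ n₁) = b·(log₂ n₂ − log₂ n₁).
log₂(8) − log₂(4) = log₂(8/4) = log₂(2) = 1.
ΔRT = 95 × 1.0000 = 95.000 ms.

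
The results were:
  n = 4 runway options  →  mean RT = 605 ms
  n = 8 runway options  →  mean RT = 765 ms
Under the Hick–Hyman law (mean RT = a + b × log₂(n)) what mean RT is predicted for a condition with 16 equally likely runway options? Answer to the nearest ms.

RT is linear in log₂ n, so two points fix the line:
  b = (765 − 605) / (log₂ 8 − log₂ 4) = 160 / (3 − 2) = 160 ms/bit
  a = 605 − 160 × 2 = 285 ms
Then RT(16) = 285 + 160 × log₂ 16 = 285 + 160 × 4 ≈ 925.000 ms.

925 ms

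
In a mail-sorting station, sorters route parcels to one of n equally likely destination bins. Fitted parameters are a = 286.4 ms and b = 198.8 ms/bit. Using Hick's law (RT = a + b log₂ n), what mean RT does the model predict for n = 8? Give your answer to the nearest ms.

log₂(8) = 3 bits, so RT = 286.4 + 198.8 × 3 ≈ 882.800 ms.

883 ms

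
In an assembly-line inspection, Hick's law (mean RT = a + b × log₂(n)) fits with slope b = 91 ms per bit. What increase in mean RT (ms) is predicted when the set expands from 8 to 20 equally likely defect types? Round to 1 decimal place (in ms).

Only the slope matters, since a is common to both: ΔRT = b·log₂(n₂/n₁).
log₂(20) − log₂(8) = 4.3219 − 3 = 1.3219.
ΔRT = 91 × 1.3219 = 120.295 ms.

120.3 ms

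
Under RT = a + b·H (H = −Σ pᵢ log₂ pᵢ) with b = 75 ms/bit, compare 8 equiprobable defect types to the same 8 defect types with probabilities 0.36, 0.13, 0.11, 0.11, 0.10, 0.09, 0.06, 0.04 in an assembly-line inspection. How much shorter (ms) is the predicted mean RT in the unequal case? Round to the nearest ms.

23 ms

The RT saving is b·ΔH. Equiprobable H₀ = log₂(8) = 3.0000 bits; with the given probabilities H = 2.6880 bits.
b·(H₀ − H) = 75 × (3.0000 − 2.6880) = 23.40 ms.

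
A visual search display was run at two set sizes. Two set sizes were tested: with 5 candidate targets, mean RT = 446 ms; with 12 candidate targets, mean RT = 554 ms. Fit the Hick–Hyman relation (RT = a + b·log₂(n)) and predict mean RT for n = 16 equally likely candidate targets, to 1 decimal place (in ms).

589.5 ms

Fit slope and intercept:
  b = (554 − 446) / (log₂ 12 − log₂ 5) = 108 / (3.5850 − 2.3219) = 85.508 ms/bit
  a = 446 − 85.508 × 2.3219 = 247.456 ms
Then RT(16) = 247.456 + 85.508 × log₂ 16 = 247.456 + 85.508 × 4 ≈ 589.489 ms.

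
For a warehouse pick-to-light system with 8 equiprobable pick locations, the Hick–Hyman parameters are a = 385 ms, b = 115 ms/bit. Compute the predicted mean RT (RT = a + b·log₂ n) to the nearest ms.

log₂(8) = 3 bits, so RT = 385 + 115 × 3 ≈ 730.000 ms.

730 ms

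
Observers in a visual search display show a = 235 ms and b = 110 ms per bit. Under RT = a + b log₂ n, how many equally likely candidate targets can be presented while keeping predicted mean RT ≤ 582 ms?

8

110·log₂ n ≤ 582 − 235 = 347, giving log₂ n ≤ 3.1545 and n ≤ 8.905. The largest whole number is 8.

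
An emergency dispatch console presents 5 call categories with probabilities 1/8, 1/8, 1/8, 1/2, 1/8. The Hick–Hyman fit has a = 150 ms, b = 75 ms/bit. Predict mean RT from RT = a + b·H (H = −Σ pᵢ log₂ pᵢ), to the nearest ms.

300 ms

H = −Σ pᵢ log₂ pᵢ = 0.125·3 + 0.125·3 + 0.125·3 + 0.5·1 + 0.125·3 = 2.000 bits.
RT = 150 + 75 × 2.000 = 300.00 ms.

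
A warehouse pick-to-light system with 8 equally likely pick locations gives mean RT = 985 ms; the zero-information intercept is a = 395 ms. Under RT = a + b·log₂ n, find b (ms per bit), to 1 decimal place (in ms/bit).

b = (985 − 395) / log₂(8) = 590 / 3 = 196.667 ms/bit.

196.7 ms/bit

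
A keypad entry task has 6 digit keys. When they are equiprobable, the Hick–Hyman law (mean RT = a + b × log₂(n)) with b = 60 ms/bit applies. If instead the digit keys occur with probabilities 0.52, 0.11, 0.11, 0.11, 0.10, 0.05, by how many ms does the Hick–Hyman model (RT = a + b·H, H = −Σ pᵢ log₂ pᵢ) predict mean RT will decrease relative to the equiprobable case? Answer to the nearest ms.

Equiprobable entropy H₀ = log₂ 6 = 2.5850 bits.
Skewed entropy H = −Σ pᵢ log₂ pᵢ = 2.0897 bits.
ΔRT = b·(H₀ − H) = 60 × 0.4952 = 29.71 ms.

30 ms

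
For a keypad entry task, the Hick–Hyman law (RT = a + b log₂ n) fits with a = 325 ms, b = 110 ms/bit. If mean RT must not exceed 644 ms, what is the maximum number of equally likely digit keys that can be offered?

7

110·log₂ n ≤ 644 − 325 = 319, giving log₂ n ≤ 2.9000 and n ≤ 7.464. The largest whole number is 7.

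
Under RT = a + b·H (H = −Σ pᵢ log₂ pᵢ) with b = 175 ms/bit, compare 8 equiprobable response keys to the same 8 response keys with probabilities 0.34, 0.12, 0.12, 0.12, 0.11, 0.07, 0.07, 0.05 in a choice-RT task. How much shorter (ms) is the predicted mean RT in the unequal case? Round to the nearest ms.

The RT saving is b·ΔH. Equiprobable H₀ = log₂(8) = 3.0000 bits; with the given probabilities H = 2.7339 bits.
b·(H₀ − H) = 175 × (3.0000 − 2.7339) = 46.57 ms.

47 ms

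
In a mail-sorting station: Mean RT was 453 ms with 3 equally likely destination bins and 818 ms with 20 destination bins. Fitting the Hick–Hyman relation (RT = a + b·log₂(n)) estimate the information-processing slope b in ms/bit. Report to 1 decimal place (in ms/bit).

b = (RT₂ − RT₁)/(log₂ n₂ − log₂ n₁) = (818 − 453)/(4.3219 − 1.5850) = 133.359 ms/bit.

133.4 ms/bit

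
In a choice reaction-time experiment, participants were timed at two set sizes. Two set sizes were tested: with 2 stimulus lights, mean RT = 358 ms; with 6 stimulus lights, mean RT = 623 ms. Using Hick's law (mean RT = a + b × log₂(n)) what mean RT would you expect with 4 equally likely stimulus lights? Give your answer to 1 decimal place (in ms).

RT is linear in log₂ n, so two points fix the line:
  b = (623 − 358) / (log₂ 6 − log₂ 2) = 265 / (2.5850 − 1) = 167.196 ms/bit
  a = 358 − 167.196 × 1 = 190.804 ms
Then RT(4) = 190.804 + 167.196 × log₂ 4 = 190.804 + 167.196 × 2 ≈ 525.196 ms.

525.2 ms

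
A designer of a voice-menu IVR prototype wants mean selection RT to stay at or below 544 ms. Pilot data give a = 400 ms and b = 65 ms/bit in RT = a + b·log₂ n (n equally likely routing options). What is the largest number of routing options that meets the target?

4

Set 400 + 65·log₂ n ≤ 544 → log₂ n ≤ (544 − 400)/65 = 2.2154.
So n ≤ 2^2.2154 = 4.644; the largest integer n is 4.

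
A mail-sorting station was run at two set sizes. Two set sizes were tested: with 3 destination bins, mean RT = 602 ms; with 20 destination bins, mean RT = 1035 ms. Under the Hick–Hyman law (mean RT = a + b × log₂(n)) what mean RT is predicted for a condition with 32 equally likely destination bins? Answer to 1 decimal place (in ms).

Solve the two-equation system in a and b:
  b = (1035 − 602) / (log₂ 20 − log₂ 3) = 433 / (4.3219 − 1.5850) = 158.204 ms/bit
  a = 602 − 158.204 × 1.5850 = 351.252 ms
Then RT(32) = 351.252 + 158.204 × log₂ 32 = 351.252 + 158.204 × 5 ≈ 1142.274 ms.

1142.3 ms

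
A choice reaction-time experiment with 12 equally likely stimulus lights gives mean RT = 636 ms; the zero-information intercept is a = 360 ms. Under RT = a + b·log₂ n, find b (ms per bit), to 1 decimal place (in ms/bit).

77.0 ms/bit

12 alternatives carry log₂ 12 = 3.5850 bits; the choice cost is 636 − 360 = 276 ms, so b = 276/3.5850 = 76.988 ms/bit.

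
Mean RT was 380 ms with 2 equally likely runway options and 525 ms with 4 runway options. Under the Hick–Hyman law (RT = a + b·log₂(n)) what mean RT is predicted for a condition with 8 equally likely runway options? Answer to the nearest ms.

Fit slope and intercept:
  b = (525 − 380) / (log₂ 4 − log₂ 2) = 145 / (2 − 1) = 145 ms/bit
  a = 380 − 145 × 1 = 235 ms
Then RT(8) = 235 + 145 × log₂ 8 = 235 + 145 × 3 ≈ 670.000 ms.

670 ms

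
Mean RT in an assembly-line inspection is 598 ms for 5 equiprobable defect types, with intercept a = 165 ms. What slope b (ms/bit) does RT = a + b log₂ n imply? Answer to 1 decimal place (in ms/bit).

186.5 ms/bit

5 alternatives carry log₂ 5 = 2.3219 bits; the choice cost is 598 − 165 = 433 ms, so b = 433/2.3219 = 186.483 ms/bit.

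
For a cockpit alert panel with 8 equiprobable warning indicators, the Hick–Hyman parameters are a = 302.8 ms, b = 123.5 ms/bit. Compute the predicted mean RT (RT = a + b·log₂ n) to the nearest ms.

673 ms

log₂(8) = 3 bits, so RT = 302.8 + 123.5 × 3 ≈ 673.300 ms.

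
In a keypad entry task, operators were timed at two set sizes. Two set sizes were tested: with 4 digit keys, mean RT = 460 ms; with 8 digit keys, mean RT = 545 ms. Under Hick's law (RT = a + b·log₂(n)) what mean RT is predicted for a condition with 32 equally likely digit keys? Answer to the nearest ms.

715 ms

RT is linear in log₂ n, so two points fix the line:
  b = (545 − 460) / (log₂ 8 − log₂ 4) = 85 / (3 − 2) = 85 ms/bit
  a = 460 − 85 × 2 = 290 ms
Then RT(32) = 290 + 85 × log₂ 32 = 290 + 85 × 5 ≈ 715.000 ms.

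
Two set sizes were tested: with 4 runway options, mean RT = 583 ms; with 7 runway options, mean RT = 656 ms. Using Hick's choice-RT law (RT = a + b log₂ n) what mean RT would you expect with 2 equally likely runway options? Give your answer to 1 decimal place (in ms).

492.6 ms

RT is linear in log₂ n, so two points fix the line:
  b = (656 − 583) / (log₂ 7 − log₂ 4) = 73 / (2.8074 − 2) = 90.419 ms/bit
  a = 583 − 90.419 × 2 = 402.163 ms
Then RT(2) = 402.163 + 90.419 × log₂ 2 = 402.163 + 90.419 × 1 ≈ 492.581 ms.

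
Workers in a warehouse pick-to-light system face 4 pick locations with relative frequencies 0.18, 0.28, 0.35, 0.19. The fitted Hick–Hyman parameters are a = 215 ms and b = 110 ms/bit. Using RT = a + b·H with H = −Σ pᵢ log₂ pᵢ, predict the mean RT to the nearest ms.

H = 0.18·log₂(1/0.18) + 0.28·log₂(1/0.28) + 0.35·log₂(1/0.35) + 0.19·log₂(1/0.19) = 1.9449 bits.
RT = 215 + 110 × 1.9449 = 428.93 ms.

429 ms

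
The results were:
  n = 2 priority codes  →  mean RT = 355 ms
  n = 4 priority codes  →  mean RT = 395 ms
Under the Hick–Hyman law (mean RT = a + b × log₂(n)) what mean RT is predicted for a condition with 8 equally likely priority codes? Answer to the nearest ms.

435 ms

Fit slope and intercept:
  b = (395 − 355) / (log₂ 4 − log₂ 2) = 40 / (2 − 1) = 40 ms/bit
  a = 355 − 40 × 1 = 315 ms
Then RT(8) = 315 + 40 × log₂ 8 = 315 + 40 × 3 ≈ 435.000 ms.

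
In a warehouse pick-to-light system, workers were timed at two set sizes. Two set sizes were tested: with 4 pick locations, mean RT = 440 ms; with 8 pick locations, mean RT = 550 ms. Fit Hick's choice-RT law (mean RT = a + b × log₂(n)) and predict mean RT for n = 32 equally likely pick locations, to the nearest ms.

Fit slope and intercept:
  b = (550 − 440) / (log₂ 8 − log₂ 4) = 110 / (3 − 2) = 110 ms/bit
  a = 440 − 110 × 2 = 220 ms
Then RT(32) = 220 + 110 × log₂ 32 = 220 + 110 × 5 ≈ 770.000 ms.

770 ms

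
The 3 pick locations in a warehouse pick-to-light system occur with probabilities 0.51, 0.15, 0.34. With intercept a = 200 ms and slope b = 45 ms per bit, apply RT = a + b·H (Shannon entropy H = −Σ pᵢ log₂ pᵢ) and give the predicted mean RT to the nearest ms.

Entropy contributions −pᵢ log₂ pᵢ: 0.4954, 0.4105, 0.5292; sum H = 1.4351 bits.
RT = a + bH = 200 + 45·1.4351 = 264.58 ms.

265 ms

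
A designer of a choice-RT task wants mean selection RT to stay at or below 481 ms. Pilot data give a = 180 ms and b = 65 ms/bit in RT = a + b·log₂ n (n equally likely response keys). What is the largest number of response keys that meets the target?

24

Set 180 + 65·log₂ n ≤ 481 → log₂ n ≤ (481 − 180)/65 = 4.6308.
So n ≤ 2^4.6308 = 24.774; the largest integer n is 24.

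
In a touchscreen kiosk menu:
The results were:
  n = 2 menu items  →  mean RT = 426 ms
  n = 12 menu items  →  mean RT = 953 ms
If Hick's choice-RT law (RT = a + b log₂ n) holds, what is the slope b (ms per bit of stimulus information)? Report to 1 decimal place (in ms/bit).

203.9 ms/bit

The slope on a log₂ axis is (953 − 426) / (3.5850 − 1) = 203.871 ms/bit.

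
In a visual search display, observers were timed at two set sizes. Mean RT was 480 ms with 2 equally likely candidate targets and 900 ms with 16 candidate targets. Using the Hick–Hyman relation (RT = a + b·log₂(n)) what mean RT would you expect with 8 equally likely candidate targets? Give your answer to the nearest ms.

760 ms

Fit slope and intercept:
  b = (900 − 480) / (log₂ 16 − log₂ 2) = 420 / (4 − 1) = 140 ms/bit
  a = 480 − 140 × 1 = 340 ms
Then RT(8) = 340 + 140 × log₂ 8 = 340 + 140 × 3 ≈ 760.000 ms.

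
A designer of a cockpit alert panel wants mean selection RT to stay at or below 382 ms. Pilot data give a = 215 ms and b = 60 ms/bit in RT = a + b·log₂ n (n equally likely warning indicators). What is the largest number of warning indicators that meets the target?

6

Information budget: (382 − 215)/60 = 2.7833 bits, so n ≤ 2^2.7833 = 6.884 → at most 6.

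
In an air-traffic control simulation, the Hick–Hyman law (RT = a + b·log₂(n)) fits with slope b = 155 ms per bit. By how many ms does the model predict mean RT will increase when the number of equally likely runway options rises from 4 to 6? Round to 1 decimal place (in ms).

90.7 ms

Only the slope matters, since a is common to both: ΔRT = b·log₂(n₂/n₁).
log₂(6) − log₂(4) = 2.5850 − 2 = 0.5850.
ΔRT = 155 × 0.5850 = 90.669 ms.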